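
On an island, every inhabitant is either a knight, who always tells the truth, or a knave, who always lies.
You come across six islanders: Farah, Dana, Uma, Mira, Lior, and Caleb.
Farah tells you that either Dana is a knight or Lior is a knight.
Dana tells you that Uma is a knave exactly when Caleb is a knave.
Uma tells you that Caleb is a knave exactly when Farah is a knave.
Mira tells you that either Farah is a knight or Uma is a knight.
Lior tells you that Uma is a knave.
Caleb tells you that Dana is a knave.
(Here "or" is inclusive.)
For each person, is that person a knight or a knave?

Farah is a knight, Dana is a knight, Uma is a knave, Mira is a knight, Lior is a knight, and Caleb is a knave.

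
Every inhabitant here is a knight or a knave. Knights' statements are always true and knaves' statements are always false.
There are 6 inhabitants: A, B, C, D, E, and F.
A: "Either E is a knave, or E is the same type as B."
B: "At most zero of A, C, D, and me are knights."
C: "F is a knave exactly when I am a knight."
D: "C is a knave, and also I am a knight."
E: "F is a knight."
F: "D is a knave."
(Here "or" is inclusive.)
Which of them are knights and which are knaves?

Knights: A and D. Knaves: B, C, E, and F.

A is a knight, and the claim "either E is a knave, or E is the same type as B" is indeed true.
B is a knave, and the claim "at most zero of A, C, D, and me are knights" is indeed False.
C is a knave, and the claim "F is a knave exactly when I am a knight" is indeed False.
As a knight, D's statement "C is a knave, and also I am a knight" should be true; it is.
Since E is a knave, "F is a knight" needs to be False, which holds.
F is a knave, so "D is a knave" must be False — and it is.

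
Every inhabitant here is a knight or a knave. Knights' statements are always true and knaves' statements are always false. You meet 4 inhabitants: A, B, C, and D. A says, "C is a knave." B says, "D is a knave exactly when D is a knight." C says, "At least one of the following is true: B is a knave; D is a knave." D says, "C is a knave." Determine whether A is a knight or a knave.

A is a knave.

Consistent assignments: {A=knave, B=knave, C=knight, D=knave}
In every consistent assignment, A is a knave.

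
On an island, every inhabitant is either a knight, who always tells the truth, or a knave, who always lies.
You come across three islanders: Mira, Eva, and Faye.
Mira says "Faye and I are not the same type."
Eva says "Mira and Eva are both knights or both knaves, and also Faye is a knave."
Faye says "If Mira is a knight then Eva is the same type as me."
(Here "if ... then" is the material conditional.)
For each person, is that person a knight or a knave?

Mira is a knight, Eva is a knight, and Faye is a knave.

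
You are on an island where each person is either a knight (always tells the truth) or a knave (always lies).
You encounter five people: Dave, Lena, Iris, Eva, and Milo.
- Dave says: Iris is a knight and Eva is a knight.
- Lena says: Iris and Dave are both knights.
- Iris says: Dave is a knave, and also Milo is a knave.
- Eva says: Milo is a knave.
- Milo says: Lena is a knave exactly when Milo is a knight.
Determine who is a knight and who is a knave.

Suppose Dave is a knight. Then Dave's statement "Iris is a knight and Eva is a knight" would have to be true. Checking the 16 ways to assign the others, none is consistent with every speaker.
(For instance, with Lena=knave, Iris=knave, Eva=knave, Milo=knight, Dave's claim "Iris is a knight and Eva is a knight" comes out false where it would need to be true.)
So Dave must be a knave, making "Iris is a knight and Eva is a knight" false. Taking Dave=knave, Lena=knave, Iris=knave, Eva=knave, Milo=knight, each remaining statement checks out:
  Lena (knave): "Iris and Dave are both knights" — false. ✓
  Iris (knave): "Dave is a knave, and also Milo is a knave" — false. ✓
  Eva (knave): "Milo is a knave" — false. ✓
  Milo (knight): "Lena is a knave exactly when Milo is a knight" — true. ✓
This is the unique consistent assignment.

Knights: Milo. Knaves: Dave, Lena, Iris, and Eva.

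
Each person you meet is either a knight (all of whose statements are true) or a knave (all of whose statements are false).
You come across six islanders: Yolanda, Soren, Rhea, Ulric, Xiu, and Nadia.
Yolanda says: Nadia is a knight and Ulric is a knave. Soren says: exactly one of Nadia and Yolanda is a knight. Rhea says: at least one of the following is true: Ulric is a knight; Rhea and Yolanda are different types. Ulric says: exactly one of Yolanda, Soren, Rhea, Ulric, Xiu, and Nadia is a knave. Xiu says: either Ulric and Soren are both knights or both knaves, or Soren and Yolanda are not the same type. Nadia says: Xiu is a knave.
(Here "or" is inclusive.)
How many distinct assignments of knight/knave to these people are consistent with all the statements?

Consistent assignments:
  Yolanda=knave, Soren=knave, Rhea=knight, Ulric=knave, Xiu=knight, Nadia=knave
  Yolanda=knave, Soren=knave, Rhea=knave, Ulric=knave, Xiu=knight, Nadia=knave

2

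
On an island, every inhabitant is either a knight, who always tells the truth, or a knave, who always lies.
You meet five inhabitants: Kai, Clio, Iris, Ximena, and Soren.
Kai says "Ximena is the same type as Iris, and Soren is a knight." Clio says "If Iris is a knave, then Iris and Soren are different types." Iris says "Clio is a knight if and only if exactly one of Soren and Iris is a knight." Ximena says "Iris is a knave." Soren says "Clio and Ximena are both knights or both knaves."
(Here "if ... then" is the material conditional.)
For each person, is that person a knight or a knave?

Kai is a knave, and the claim "Ximena is the same type as Iris, and Soren is a knight" is indeed False.
Since Clio is a knight, "if Iris is a knave, then Iris and Soren are different types" needs to be true, which holds.
Iris is a knight, and the claim "Clio is a knight if and only if exactly one of Soren and Iris is a knight" is indeed true.
Ximena is a knave; "Iris is a knave" is False, as required.
Soren is a knave; "Clio and Ximena are both knights or both knaves" is False, as required.

Knights: Clio and Iris. Knaves: Kai, Ximena, and Soren.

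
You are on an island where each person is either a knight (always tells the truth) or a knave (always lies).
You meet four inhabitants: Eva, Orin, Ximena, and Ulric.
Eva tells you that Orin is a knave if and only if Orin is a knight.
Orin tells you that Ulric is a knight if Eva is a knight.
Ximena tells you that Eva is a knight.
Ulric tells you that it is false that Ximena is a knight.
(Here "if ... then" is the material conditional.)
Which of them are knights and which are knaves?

Eva is a knave, and the claim "Orin is a knave if and only if Orin is a knight" is indeed false.
Orin (knight): "Ulric is a knight if Eva is a knight" — true. ✓
Ximena (knave): "Eva is a knight" — false. ✓
Ulric (knight): "it is false that Ximena is a knight" — true. ✓

Eva is a knave, Orin is a knight, Ximena is a knave, and Ulric is a knight.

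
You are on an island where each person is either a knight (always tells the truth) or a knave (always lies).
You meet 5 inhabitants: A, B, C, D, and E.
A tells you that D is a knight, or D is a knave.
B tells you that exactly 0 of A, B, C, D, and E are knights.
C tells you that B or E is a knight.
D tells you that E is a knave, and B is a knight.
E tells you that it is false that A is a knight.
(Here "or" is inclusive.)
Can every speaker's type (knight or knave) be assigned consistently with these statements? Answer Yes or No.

Yes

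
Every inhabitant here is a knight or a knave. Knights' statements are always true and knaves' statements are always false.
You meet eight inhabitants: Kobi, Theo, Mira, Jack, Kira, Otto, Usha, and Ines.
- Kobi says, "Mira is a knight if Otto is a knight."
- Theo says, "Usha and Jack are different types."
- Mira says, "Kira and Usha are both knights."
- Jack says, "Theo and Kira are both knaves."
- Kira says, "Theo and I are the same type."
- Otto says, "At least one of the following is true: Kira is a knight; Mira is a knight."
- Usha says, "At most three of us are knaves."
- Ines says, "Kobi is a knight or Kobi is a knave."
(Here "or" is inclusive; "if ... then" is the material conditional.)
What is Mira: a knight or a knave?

Mira is a knight.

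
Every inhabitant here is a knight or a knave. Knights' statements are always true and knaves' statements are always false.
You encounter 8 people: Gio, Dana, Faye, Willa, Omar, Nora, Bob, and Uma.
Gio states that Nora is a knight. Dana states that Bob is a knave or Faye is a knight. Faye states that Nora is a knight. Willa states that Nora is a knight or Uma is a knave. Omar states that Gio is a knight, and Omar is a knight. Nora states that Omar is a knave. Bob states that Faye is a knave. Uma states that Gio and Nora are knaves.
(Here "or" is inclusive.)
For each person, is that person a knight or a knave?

Gio is a knight, Dana is a knight, Faye is a knight, Willa is a knight, Omar is a knave, Nora is a knight, Bob is a knave, and Uma is a knave.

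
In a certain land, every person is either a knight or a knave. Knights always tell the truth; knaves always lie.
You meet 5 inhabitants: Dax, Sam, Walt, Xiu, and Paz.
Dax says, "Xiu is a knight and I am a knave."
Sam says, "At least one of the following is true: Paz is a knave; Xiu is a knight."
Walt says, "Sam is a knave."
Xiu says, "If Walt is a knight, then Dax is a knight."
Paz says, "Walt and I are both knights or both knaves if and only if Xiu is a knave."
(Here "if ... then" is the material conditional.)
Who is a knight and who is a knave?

Dax is a knave, Sam is a knave, Walt is a knight, Xiu is a knave, and Paz is a knight.

Dax (knave): "Xiu is a knight and I am a knave" — False. ✓
Since Sam is a knave, "at least one of the following is true: Paz is a knave; Xiu is a knight" needs to be False, which holds.
Walt is a knight; "Sam is a knave" is true, as required.
Since Xiu is a knave, "if Walt is a knight, then Dax is a knight" needs to be False, which holds.
Paz is a knight, and the claim "Walt and I are both knights or both knaves if and only if Xiu is a knave" is indeed true.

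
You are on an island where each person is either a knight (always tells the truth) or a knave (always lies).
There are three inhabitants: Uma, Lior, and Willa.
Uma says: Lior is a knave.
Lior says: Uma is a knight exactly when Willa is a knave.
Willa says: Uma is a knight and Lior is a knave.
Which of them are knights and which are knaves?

Uma is a knight, and the claim "Lior is a knave" is indeed true.
Lior is a knave, so "Uma is a knight exactly when Willa is a knave" must be false — and it is.
Willa is a knight, and the claim "Uma is a knight and Lior is a knave" is indeed true.

Uma is a knight, Lior is a knave, and Willa is a knight.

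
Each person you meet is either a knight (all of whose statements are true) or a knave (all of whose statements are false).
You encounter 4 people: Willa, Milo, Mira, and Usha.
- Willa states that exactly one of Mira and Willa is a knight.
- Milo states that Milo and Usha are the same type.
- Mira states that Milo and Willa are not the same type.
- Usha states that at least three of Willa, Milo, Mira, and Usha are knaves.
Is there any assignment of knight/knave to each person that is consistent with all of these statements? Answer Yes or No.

Yes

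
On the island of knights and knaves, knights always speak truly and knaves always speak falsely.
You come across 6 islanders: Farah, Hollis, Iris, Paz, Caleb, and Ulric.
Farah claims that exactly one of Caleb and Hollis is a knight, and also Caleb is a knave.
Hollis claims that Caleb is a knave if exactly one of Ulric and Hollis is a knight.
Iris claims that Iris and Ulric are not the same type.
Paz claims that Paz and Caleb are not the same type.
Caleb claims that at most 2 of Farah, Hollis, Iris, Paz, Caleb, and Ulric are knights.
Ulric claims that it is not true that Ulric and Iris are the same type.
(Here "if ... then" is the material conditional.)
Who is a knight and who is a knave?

Farah is a knight, Hollis is a knight, Iris is a knave, Paz is a knight, Caleb is a knave, and Ulric is a knave.

Farah is a knight; "exactly one of Caleb and Hollis is a knight, and also Caleb is a knave" is True, as required.
As a knight, Hollis's statement "Caleb is a knave if exactly one of Ulric and Hollis is a knight" should be True; it is.
Iris is a knave, so "Iris and Ulric are not the same type" must be false — and it is.
Paz is a knight; "Paz and Caleb are not the same type" is True, as required.
Since Caleb is a knave, "at most 2 of Farah, Hollis, Iris, Paz, Caleb, and Ulric are knights" needs to be false, which holds.
Ulric is a knave; "it is not true that Ulric and Iris are the same type" is false, as required.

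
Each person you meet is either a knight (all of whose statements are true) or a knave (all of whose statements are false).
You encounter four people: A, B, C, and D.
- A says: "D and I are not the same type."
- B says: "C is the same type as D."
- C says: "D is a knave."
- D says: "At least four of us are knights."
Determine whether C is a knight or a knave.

C is a knight.

Consistent assignments: {A=knight, B=knave, C=knight, D=knave}; {A=knave, B=knave, C=knight, D=knave}
In every consistent assignment, C is a knight.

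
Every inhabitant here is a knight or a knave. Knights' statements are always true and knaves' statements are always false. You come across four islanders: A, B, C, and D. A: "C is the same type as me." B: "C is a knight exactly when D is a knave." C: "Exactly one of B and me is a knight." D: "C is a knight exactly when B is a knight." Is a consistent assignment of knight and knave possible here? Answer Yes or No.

Checking all 16 assignments, each has at least one speaker whose statement's truth value contradicts their type.

No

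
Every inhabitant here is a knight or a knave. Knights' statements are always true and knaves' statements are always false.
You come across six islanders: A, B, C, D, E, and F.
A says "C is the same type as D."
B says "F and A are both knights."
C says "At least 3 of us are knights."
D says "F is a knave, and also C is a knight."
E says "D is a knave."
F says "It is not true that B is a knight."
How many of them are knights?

3

The unique consistent assignment is A=knave, B=knave, C=knight, D=knave, E=knight, F=knight.
That has 3 knights.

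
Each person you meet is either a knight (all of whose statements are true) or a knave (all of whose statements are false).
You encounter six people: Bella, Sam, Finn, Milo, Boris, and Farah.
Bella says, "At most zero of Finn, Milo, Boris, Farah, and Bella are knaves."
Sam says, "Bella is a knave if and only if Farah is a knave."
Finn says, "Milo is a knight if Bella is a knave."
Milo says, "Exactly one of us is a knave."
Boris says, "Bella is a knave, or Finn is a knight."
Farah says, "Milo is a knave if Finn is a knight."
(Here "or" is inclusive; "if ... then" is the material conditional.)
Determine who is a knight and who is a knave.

Bella is a knave; "at most zero of Finn, Milo, Boris, Farah, and Bella are knaves" is false, as required.
Since Sam is a knave, "Bella is a knave if and only if Farah is a knave" needs to be false, which holds.
Since Finn is a knave, "Milo is a knight if Bella is a knave" needs to be false, which holds.
Milo is a knave, so "exactly one of us is a knave" must be false — and it is.
Boris (knight): "Bella is a knave, or Finn is a knight" — true. ✓
Farah is a knight, and the claim "Milo is a knave if Finn is a knight" is indeed true.

Bella is a knave, Sam is a knave, Finn is a knave, Milo is a knave, Boris is a knight, and Farah is a knight.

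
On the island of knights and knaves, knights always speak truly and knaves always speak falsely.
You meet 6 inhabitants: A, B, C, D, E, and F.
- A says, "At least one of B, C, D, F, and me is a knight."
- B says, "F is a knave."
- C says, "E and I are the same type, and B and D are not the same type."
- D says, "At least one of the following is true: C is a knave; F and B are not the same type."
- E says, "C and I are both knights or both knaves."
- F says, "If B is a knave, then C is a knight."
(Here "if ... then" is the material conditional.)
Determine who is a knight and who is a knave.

A is a knight, B is a knave, C is a knight, D is a knight, E is a knight, and F is a knight.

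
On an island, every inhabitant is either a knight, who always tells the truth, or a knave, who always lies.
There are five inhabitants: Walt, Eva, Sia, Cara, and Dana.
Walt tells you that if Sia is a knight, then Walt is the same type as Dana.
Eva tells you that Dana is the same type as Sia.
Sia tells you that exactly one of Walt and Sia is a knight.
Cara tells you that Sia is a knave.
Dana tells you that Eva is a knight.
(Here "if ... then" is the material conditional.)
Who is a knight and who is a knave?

Walt is a knave, Eva is a knight, Sia is a knight, Cara is a knave, and Dana is a knight.

Suppose Walt is a knight. Then Walt's statement "if Sia is a knight, then Walt is the same type as Dana" would have to be true. Checking the 16 ways to assign the others, none is consistent with every speaker.
(For instance, with Eva=knight, Sia=knight, Cara=knave, Dana=knight, Sia's claim "exactly one of Walt and Sia is a knight" comes out false where it would need to be true.)
So Walt must be a knave, making "if Sia is a knight, then Walt is the same type as Dana" false. Taking Walt=knave, Eva=knight, Sia=knight, Cara=knave, Dana=knight, each remaining statement checks out:
  Eva (knight): "Dana is the same type as Sia" — true. ✓
  Sia (knight): "exactly one of Walt and Sia is a knight" — true. ✓
  Cara (knave): "Sia is a knave" — false. ✓
  Dana (knight): "Eva is a knight" — true. ✓
This is the unique consistent assignment.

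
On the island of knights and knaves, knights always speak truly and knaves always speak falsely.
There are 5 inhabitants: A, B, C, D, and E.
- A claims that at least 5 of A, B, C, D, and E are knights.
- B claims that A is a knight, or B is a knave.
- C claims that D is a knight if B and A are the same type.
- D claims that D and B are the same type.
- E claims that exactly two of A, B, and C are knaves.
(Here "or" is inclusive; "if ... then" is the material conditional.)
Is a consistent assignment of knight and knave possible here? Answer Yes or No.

No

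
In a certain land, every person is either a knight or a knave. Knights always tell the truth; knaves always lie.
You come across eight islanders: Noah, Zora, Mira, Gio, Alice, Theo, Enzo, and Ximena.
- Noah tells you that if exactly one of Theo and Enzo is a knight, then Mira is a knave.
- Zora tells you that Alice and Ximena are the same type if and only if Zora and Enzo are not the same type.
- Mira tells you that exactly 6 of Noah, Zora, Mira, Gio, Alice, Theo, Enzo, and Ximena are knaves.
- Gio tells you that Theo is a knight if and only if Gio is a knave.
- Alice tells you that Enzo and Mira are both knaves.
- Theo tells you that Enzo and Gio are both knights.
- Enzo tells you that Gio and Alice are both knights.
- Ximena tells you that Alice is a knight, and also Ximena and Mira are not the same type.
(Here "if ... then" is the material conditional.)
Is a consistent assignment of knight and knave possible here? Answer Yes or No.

One consistent assignment: Noah=knight, Zora=knight, Mira=knave, Gio=knave, Alice=knight, Theo=knave, Enzo=knave, Ximena=knight.

Yes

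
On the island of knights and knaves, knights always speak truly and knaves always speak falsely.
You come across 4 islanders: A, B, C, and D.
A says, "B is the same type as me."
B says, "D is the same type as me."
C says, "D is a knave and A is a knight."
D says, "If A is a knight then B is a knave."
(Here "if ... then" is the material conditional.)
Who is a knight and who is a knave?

A is a knave; "B is the same type as me" is false, as required.
B is a knight; "D is the same type as me" is true, as required.
Since C is a knave, "D is a knave and A is a knight" needs to be false, which holds.
As a knight, D's statement "if A is a knight then B is a knave" should be true; it is.

A is a knave, B is a knight, C is a knave, and D is a knight.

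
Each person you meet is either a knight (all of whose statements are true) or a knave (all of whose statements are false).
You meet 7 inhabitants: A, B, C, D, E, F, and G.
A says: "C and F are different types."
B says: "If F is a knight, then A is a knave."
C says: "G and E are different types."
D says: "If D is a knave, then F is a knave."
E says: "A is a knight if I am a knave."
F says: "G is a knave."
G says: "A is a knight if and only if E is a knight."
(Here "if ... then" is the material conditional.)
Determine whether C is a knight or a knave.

Consistent assignments: {A=knave, B=knight, C=knight, D=knight, E=knight, F=knight, G=knave}; {A=knave, B=knight, C=knight, D=knave, E=knight, F=knight, G=knave}
In every consistent assignment, C is a knight.

C is a knight.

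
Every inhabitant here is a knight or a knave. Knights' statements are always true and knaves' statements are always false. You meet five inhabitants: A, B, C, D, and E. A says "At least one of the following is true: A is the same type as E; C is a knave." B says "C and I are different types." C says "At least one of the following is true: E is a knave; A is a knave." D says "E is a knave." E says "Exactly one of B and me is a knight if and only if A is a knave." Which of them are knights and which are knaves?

A (knight): "at least one of the following is true: A is the same type as E; C is a knave" — true. ✓
B is a knight, so "C and I are different types" must be true — and it is.
As a knave, C's statement "at least one of the following is true: E is a knave; A is a knave" should be False; it is.
D is a knave, so "E is a knave" must be False — and it is.
E is a knight; "exactly one of B and me is a knight if and only if A is a knave" is true, as required.

Knights: A, B, and E. Knaves: C and D.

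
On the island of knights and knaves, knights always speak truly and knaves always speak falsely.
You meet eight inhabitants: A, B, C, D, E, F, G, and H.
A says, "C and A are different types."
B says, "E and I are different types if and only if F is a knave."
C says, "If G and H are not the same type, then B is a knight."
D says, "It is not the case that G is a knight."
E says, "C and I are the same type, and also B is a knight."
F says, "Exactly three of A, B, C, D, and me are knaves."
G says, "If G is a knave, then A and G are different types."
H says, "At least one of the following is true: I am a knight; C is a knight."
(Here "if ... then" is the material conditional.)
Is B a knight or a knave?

B is a knave.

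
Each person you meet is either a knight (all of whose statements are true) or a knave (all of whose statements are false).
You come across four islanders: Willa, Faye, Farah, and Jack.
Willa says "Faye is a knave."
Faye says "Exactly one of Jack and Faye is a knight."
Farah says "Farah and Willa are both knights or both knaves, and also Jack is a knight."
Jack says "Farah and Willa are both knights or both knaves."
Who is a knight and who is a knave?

Willa is a knight, Faye is a knave, Farah is a knave, and Jack is a knave.

Willa is a knight; "Faye is a knave" is True, as required.
Faye (knave): "exactly one of Jack and Faye is a knight" — false. ✓
As a knave, Farah's statement "Farah and Willa are both knights or both knaves, and also Jack is a knight" should be false; it is.
Jack is a knave; "Farah and Willa are both knights or both knaves" is false, as required.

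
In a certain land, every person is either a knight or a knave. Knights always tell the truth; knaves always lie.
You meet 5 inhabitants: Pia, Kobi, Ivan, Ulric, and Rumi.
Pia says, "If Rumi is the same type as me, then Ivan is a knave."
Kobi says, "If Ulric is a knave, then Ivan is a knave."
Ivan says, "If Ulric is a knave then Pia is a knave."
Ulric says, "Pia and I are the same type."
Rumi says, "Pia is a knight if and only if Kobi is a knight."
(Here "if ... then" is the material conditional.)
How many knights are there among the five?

3

The unique consistent assignment is Pia=knight, Kobi=knight, Ivan=knave, Ulric=knave, Rumi=knight.
That has 3 knights.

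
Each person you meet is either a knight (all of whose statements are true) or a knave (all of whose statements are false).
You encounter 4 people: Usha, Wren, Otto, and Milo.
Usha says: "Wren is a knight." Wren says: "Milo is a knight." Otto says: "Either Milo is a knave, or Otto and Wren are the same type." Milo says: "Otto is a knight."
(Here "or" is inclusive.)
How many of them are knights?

4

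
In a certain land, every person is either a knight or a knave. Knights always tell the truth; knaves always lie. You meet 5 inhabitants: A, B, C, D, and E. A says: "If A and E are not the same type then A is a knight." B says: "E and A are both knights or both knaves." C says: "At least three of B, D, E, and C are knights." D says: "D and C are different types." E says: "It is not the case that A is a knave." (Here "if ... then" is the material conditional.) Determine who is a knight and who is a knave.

Suppose A is a knave. Then A's statement "if A and E are not the same type then A is a knight" would have to be false. Checking the 16 ways to assign the others, none is consistent with every speaker.
(For instance, with B=knight, C=knave, D=knave, E=knight, B's claim "E and A are both knights or both knaves" comes out false where it would need to be true.)
So A must be a knight, making "if A and E are not the same type then A is a knight" true. Taking A=knight, B=knight, C=knave, D=knave, E=knight, each remaining statement checks out:
  B (knight): "E and A are both knights or both knaves" — true. ✓
  C (knave): "at least three of B, D, E, and C are knights" — false. ✓
  D (knave): "D and C are different types" — false. ✓
  E (knight): "it is not the case that A is a knave" — true. ✓
This is the unique consistent assignment.

A is a knight, B is a knight, C is a knave, D is a knave, and E is a knight.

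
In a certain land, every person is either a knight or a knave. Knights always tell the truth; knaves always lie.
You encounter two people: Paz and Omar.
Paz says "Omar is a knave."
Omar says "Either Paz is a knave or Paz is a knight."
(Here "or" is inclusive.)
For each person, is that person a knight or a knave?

Suppose Paz is a knight. Then Paz's statement "Omar is a knave" would have to be true. Checking the 2 ways to assign the others, none is consistent with every speaker.
(For instance, with Omar=knight, Paz's claim "Omar is a knave" comes out false where it would need to be true.)
So Paz must be a knave, making "Omar is a knave" false. Taking Paz=knave, Omar=knight, each remaining statement checks out:
  Omar (knight): "either Paz is a knave or Paz is a knight" — true. ✓
This is the unique consistent assignment.

Knights: Omar. Knaves: Paz.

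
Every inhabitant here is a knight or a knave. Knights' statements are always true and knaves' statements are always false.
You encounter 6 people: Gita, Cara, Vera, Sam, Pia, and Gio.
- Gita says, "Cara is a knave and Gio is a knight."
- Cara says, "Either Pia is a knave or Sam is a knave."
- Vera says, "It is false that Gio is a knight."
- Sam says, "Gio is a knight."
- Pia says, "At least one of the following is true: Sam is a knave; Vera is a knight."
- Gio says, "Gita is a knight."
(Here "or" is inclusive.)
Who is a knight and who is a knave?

Gita is a knave, Cara is a knight, Vera is a knight, Sam is a knave, Pia is a knight, and Gio is a knave.

Gita is a knave, so "Cara is a knave and Gio is a knight" must be False — and it is.
Cara (knight): "either Pia is a knave or Sam is a knave" — true. ✓
Vera is a knight, and the claim "it is false that Gio is a knight" is indeed true.
Sam is a knave, and the claim "Gio is a knight" is indeed False.
As a knight, Pia's statement "at least one of the following is true: Sam is a knave; Vera is a knight" should be true; it is.
Gio is a knave; "Gita is a knight" is False, as required.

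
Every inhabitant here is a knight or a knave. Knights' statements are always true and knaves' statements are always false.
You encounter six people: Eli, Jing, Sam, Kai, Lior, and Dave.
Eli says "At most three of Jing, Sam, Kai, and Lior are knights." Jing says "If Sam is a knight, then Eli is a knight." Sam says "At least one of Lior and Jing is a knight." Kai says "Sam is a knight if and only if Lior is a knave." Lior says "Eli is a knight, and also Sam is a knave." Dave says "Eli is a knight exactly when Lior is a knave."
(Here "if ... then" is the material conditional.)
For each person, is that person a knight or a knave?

Knights: Eli, Jing, Sam, Kai, and Dave. Knaves: Lior.

Since Eli is a knight, "at most three of Jing, Sam, Kai, and Lior are knights" needs to be true, which holds.
Jing is a knight, so "if Sam is a knight, then Eli is a knight" must be true — and it is.
Sam (knight): "at least one of Lior and Jing is a knight" — true. ✓
Kai is a knight, so "Sam is a knight if and only if Lior is a knave" must be true — and it is.
Since Lior is a knave, "Eli is a knight, and also Sam is a knave" needs to be false, which holds.
Dave is a knight, so "Eli is a knight exactly when Lior is a knave" must be true — and it is.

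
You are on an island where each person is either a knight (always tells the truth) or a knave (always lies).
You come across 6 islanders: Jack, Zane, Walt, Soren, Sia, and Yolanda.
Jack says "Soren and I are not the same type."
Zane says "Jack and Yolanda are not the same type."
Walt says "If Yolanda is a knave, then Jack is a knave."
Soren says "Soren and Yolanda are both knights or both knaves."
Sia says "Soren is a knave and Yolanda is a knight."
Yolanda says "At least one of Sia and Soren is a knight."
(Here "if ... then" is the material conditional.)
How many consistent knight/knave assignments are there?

2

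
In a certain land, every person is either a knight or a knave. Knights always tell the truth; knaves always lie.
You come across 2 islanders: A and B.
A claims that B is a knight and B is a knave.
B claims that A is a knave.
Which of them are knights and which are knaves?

A (knave): "B is a knight and B is a knave" — false. ✓
Since B is a knight, "A is a knave" needs to be True, which holds.

A is a knave and B is a knight.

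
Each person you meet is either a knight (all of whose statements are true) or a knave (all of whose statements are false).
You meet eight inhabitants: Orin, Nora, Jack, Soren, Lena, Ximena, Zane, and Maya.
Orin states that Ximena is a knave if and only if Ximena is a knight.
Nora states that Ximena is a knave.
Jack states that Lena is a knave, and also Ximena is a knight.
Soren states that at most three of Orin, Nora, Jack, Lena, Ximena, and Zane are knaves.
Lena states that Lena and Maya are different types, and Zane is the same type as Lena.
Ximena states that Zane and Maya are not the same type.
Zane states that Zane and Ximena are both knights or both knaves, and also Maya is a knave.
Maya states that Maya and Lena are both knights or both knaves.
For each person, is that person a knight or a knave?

Since Orin is a knave, "Ximena is a knave if and only if Ximena is a knight" needs to be false, which holds.
Nora is a knave, and the claim "Ximena is a knave" is indeed false.
Since Jack is a knave, "Lena is a knave, and also Ximena is a knight" needs to be false, which holds.
Soren is a knight, so "at most three of Orin, Nora, Jack, Lena, Ximena, and Zane are knaves" must be true — and it is.
Lena is a knight; "Lena and Maya are different types, and Zane is the same type as Lena" is true, as required.
Since Ximena is a knight, "Zane and Maya are not the same type" needs to be true, which holds.
As a knight, Zane's statement "Zane and Ximena are both knights or both knaves, and also Maya is a knave" should be true; it is.
As a knave, Maya's statement "Maya and Lena are both knights or both knaves" should be false; it is.

Knights: Soren, Lena, Ximena, and Zane. Knaves: Orin, Nora, Jack, and Maya.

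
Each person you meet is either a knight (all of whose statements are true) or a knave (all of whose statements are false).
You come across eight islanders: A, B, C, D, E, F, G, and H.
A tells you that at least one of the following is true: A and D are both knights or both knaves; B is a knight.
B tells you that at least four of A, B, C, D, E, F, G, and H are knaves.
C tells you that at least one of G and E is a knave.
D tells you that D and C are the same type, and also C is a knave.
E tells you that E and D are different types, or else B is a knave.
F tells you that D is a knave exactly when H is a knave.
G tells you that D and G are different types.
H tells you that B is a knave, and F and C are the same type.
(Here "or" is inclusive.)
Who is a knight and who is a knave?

Knights: A, B, C, and F. Knaves: D, E, G, and H.

A (knight): "at least one of the following is true: A and D are both knights or both knaves; B is a knight" — True. ✓
Since B is a knight, "at least four of A, B, C, D, E, F, G, and H are knaves" needs to be True, which holds.
As a knight, C's statement "at least one of G and E is a knave" should be True; it is.
D is a knave, and the claim "D and C are the same type, and also C is a knave" is indeed false.
E (knave): "E and D are different types, or else B is a knave" — false. ✓
F is a knight, so "D is a knave exactly when H is a knave" must be True — and it is.
As a knave, G's statement "D and G are different types" should be false; it is.
H is a knave; "B is a knave, and F and C are the same type" is false, as required.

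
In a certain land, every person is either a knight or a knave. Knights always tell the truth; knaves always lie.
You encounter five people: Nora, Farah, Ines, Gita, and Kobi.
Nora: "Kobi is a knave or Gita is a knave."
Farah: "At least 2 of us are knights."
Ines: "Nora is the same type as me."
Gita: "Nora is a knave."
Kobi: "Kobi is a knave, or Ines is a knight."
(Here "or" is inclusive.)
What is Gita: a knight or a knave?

Gita is a knave.

Consistent assignments: {Nora=knight, Farah=knight, Ines=knight, Gita=knave, Kobi=knight}
In every consistent assignment, Gita is a knave.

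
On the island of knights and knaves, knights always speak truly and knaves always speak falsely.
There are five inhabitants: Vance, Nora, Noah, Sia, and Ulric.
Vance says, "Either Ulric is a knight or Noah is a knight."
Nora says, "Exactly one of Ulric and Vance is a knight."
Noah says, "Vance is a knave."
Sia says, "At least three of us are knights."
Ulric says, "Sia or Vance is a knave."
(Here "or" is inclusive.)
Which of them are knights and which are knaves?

Knights: Vance and Ulric. Knaves: Nora, Noah, and Sia.

Vance is a knight, and the claim "either Ulric is a knight or Noah is a knight" is indeed true.
As a knave, Nora's statement "exactly one of Ulric and Vance is a knight" should be False; it is.
As a knave, Noah's statement "Vance is a knave" should be False; it is.
Sia is a knave; "at least three of us are knights" is False, as required.
Since Ulric is a knight, "Sia or Vance is a knave" needs to be true, which holds.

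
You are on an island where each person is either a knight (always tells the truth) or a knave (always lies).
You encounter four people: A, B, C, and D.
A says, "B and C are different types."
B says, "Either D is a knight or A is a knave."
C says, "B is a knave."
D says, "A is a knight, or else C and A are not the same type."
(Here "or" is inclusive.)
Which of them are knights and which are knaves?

A is a knight, B is a knight, C is a knave, and D is a knight.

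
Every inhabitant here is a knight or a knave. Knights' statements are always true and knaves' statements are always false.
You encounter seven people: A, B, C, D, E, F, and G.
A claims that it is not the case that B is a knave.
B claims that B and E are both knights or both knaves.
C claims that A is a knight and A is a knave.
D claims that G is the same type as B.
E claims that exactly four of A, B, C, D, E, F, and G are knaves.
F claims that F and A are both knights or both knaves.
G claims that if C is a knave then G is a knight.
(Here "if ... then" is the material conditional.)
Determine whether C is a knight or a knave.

C is a knave.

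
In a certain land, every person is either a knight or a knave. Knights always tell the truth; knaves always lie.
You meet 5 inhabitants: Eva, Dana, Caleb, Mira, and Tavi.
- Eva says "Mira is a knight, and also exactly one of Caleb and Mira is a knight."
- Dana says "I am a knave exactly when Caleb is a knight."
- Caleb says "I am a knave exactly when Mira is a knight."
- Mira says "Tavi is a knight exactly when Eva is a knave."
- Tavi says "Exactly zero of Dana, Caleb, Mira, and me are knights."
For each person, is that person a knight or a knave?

Eva is a knave, Dana is a knight, Caleb is a knave, Mira is a knave, and Tavi is a knave.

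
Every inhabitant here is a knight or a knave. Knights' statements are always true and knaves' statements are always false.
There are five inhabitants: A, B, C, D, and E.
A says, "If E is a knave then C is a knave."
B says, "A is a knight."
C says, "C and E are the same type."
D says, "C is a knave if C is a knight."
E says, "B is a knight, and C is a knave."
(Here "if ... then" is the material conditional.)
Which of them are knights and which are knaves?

Knights: A, B, D, and E. Knaves: C.

A (knight): "if E is a knave then C is a knave" — true. ✓
B (knight): "A is a knight" — true. ✓
C is a knave; "C and E are the same type" is false, as required.
As a knight, D's statement "C is a knave if C is a knight" should be true; it is.
E (knight): "B is a knight, and C is a knave" — true. ✓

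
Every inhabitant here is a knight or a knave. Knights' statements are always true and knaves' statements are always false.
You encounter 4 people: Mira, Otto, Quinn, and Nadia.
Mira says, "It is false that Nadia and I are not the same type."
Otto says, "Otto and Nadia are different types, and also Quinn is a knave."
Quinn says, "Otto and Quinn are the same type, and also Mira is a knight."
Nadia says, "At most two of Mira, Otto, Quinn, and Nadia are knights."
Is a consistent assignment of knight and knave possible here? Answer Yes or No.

Checking all 16 assignments, each has at least one speaker whose statement's truth value contradicts their type.

No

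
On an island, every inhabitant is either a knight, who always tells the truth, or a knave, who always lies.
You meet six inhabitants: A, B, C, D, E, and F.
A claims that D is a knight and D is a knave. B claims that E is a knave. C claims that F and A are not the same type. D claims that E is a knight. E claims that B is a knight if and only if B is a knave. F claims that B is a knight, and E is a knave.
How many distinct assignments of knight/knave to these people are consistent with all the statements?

Consistent assignments:
  A=knave, B=knight, C=knight, D=knave, E=knave, F=knight

1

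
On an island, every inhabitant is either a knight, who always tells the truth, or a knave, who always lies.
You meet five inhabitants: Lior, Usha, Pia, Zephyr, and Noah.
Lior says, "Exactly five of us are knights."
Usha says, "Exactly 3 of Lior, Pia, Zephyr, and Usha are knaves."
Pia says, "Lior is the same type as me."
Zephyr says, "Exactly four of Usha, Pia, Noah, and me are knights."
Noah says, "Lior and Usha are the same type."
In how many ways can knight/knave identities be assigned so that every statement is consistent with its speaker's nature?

0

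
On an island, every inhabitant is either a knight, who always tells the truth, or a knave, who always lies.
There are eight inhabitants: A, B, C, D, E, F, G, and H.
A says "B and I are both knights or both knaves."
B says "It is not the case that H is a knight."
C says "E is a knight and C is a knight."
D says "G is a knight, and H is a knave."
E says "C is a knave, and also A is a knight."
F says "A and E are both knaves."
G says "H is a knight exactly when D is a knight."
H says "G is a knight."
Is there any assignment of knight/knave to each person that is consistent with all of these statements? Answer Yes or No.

No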